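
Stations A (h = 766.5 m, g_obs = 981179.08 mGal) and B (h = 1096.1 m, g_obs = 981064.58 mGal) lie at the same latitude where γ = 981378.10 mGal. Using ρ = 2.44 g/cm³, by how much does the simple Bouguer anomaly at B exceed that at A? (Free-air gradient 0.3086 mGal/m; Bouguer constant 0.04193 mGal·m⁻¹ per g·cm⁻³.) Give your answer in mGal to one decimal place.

Δg_SB(A) = 981179.08 − 981378.10 + 0.3086×766.5 − 0.04193×2.44×766.5 = -40.90 mGal
Δg_SB(B) = 981064.58 − 981378.10 + 0.3086×1096.1 − 0.04193×2.44×1096.1 = -87.40 mGal
Difference = -87.40 − (-40.90) = -46.50 mGal

-46.5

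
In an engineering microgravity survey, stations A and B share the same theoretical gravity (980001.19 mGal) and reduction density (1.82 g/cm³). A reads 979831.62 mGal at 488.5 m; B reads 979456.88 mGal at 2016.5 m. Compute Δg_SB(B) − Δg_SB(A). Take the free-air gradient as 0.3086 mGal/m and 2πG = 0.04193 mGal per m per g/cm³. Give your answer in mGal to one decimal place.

-19.8

Δg_SB(A) = 979831.62 − 980001.19 + 0.3086×488.5 − 0.04193×1.82×488.5 = -56.10 mGal
Δg_SB(B) = 979456.88 − 980001.19 + 0.3086×2016.5 − 0.04193×1.82×2016.5 = -75.90 mGal
Difference = -75.90 − (-56.10) = -19.80 mGal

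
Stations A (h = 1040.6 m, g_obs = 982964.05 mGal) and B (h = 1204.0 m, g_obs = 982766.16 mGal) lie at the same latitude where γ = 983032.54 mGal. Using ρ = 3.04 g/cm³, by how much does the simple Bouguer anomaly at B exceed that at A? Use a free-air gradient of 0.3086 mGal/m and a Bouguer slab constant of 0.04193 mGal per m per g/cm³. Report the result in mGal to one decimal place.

Δg_SB(A) = 982964.05 − 983032.54 + 0.3086×1040.6 − 0.04193×3.04×1040.6 = 120.00 mGal
Δg_SB(B) = 982766.16 − 983032.54 + 0.3086×1204.0 − 0.04193×3.04×1204.0 = -48.30 mGal
Difference = -48.30 − (120.00) = -168.30 mGal

-168.3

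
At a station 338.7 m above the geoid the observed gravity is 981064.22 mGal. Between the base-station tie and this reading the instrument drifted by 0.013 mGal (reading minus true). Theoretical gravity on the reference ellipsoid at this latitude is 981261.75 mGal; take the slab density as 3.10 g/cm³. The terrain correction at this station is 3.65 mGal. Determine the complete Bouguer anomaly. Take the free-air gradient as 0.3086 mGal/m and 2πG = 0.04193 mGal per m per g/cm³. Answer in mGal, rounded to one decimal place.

Drift-corrected reading = 981064.22 − (0.013) = 981064.207 mGal
Free-air correction = 0.3086 × 338.7 = 104.52 mGal
Free-air anomaly = 981064.207 − 981261.75 + (104.52) = -93.023 mGal
Bouguer slab correction = 0.04193 × 3.10 × 338.7 = 44.03 mGal
Simple Bouguer anomaly = -93.023 − (44.03) = -137.053 mGal
Complete Bouguer anomaly = -137.053 + 3.65 = -133.403 mGal

-133.4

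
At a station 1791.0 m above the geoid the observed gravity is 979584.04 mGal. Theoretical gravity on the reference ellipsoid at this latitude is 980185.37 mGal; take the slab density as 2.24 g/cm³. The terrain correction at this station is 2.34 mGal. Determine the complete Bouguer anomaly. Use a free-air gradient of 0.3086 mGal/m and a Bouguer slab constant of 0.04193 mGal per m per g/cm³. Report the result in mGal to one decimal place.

-214.5

Free-air correction = 0.3086 × 1791.0 = 552.70 mGal
Free-air anomaly = 979584.04 − 980185.37 + (552.70) = -48.63 mGal
Bouguer slab correction = 0.04193 × 2.24 × 1791.0 = 168.22 mGal
Simple Bouguer anomaly = -48.63 − (168.22) = -216.85 mGal
Complete Bouguer anomaly = -216.85 + 2.34 = -214.51 mGal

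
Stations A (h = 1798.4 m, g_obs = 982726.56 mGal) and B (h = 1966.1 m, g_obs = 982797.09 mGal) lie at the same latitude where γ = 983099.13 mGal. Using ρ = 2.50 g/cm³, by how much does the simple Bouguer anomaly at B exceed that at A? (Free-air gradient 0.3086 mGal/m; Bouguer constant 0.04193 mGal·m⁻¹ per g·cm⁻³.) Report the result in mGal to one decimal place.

104.7

Δg_SB(A) = 982726.56 − 983099.13 + 0.3086×1798.4 − 0.04193×2.50×1798.4 = -6.10 mGal
Δg_SB(B) = 982797.09 − 983099.13 + 0.3086×1966.1 − 0.04193×2.50×1966.1 = 98.60 mGal
Difference = 98.60 − (-6.10) = 104.70 mGal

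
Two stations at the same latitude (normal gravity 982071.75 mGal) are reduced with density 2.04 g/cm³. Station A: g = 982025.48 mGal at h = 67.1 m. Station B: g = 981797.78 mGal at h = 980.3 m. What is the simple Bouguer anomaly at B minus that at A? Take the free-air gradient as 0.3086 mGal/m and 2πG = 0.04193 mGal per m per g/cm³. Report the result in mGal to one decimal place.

-24.0

Δg_SB(A) = 982025.48 − 982071.75 + 0.3086×67.1 − 0.04193×2.04×67.1 = -31.30 mGal
Δg_SB(B) = 981797.78 − 982071.75 + 0.3086×980.3 − 0.04193×2.04×980.3 = -55.30 mGal
Difference = -55.30 − (-31.30) = -24.00 mGal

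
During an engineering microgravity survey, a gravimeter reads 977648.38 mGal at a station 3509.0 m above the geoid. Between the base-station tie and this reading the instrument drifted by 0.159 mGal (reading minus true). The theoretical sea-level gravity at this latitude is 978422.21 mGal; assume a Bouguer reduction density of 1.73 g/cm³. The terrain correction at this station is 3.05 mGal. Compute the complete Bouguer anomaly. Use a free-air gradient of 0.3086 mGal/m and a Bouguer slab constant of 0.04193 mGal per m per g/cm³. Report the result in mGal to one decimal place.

Drift-corrected reading = 977648.38 − (0.159) = 977648.221 mGal
Free-air correction = 0.3086 × 3509.0 = 1082.88 mGal
Free-air anomaly = 977648.221 − 978422.21 + (1082.88) = 308.891 mGal
Bouguer slab correction = 0.04193 × 1.73 × 3509.0 = 254.54 mGal
Simple Bouguer anomaly = 308.891 − (254.54) = 54.351 mGal
Complete Bouguer anomaly = 54.351 + 3.05 = 57.401 mGal

57.4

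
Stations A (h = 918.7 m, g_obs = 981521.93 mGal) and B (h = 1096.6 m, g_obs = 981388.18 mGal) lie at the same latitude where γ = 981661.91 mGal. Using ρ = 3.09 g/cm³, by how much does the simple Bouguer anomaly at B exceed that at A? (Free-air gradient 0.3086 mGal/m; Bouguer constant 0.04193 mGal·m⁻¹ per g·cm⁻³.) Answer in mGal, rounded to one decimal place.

Δg_SB(A) = 981521.93 − 981661.91 + 0.3086×918.7 − 0.04193×3.09×918.7 = 24.50 mGal
Δg_SB(B) = 981388.18 − 981661.91 + 0.3086×1096.6 − 0.04193×3.09×1096.6 = -77.40 mGal
Difference = -77.40 − (24.50) = -101.90 mGal

-101.9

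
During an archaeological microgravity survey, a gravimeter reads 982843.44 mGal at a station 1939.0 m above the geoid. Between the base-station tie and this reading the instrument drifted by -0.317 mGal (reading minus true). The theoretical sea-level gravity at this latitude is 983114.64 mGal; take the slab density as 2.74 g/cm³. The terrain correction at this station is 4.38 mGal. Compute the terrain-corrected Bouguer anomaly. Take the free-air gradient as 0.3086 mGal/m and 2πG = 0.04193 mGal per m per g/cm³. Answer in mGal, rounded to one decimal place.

109.1

Drift-corrected reading = 982843.44 − (-0.317) = 982843.757 mGal
Free-air correction = 0.3086 × 1939.0 = 598.38 mGal
Free-air anomaly = 982843.757 − 983114.64 + (598.38) = 327.497 mGal
Bouguer slab correction = 0.04193 × 2.74 × 1939.0 = 222.77 mGal
Simple Bouguer anomaly = 327.497 − (222.77) = 104.727 mGal
Complete Bouguer anomaly = 104.727 + 4.38 = 109.107 mGal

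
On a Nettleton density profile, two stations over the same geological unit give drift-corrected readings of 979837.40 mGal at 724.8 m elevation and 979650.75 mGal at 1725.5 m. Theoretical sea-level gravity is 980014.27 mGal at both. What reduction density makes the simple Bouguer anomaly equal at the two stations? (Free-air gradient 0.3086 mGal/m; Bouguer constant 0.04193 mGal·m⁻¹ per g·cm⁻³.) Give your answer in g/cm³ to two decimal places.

2.91

Δg_obs = 979650.75 − 979837.40 = -186.65 mGal over Δh = 1725.5 − 724.8 = 1000.7 m
Equal Bouguer anomalies ⇒ Δg_obs + (0.3086 − 0.04193ρ)·Δh = 0
0.3086 − 0.04193ρ = −Δg_obs/Δh = 0.18652
ρ = (0.3086 − 0.18652) / 0.04193 = 2.91 g/cm³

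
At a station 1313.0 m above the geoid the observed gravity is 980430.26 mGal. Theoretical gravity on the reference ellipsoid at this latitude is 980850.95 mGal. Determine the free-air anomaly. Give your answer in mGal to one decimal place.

-15.5

Free-air correction = 0.3086 × 1313.0 = 405.19 mGal
Free-air anomaly = 980430.26 − 980850.95 + (405.19) = -15.50 mGal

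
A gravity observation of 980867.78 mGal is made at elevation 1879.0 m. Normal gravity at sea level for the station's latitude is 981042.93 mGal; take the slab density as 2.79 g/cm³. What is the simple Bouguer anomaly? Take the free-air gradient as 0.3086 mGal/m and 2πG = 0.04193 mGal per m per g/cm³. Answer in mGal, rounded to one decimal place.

Free-air correction = 0.3086 × 1879.0 = 579.86 mGal
Free-air anomaly = 980867.78 − 981042.93 + (579.86) = 404.71 mGal
Bouguer slab correction = 0.04193 × 2.79 × 1879.0 = 219.81 mGal
Simple Bouguer anomaly = 404.71 − (219.81) = 184.90 mGal

184.9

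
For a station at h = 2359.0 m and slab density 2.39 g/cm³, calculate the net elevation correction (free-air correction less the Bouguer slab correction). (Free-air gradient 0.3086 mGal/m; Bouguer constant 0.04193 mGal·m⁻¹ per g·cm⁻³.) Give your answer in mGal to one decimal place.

Combined gradient = 0.3086 − 0.04193 × 2.39 = 0.2083873 mGal/m
Combined elevation correction = 0.2083873 × 2359.0 = 491.6 mGal

491.6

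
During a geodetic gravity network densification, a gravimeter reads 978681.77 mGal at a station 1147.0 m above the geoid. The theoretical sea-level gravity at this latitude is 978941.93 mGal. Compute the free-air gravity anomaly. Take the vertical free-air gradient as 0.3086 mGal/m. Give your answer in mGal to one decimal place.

Free-air correction = 0.3086 × 1147.0 = 353.96 mGal
Free-air anomaly = 978681.77 − 978941.93 + (353.96) = 93.80 mGal

93.8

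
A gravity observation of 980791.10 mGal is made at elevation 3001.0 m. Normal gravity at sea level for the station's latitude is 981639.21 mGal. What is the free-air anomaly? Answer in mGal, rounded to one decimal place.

78.0

Free-air correction = 0.3086 × 3001.0 = 926.11 mGal
Free-air anomaly = 980791.10 − 981639.21 + (926.11) = 78.00 mGal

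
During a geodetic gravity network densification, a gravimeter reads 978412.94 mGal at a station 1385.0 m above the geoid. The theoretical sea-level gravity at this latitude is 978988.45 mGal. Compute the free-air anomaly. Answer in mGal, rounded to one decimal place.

-148.1

Free-air correction = 0.3086 × 1385.0 = 427.41 mGal
Free-air anomaly = 978412.94 − 978988.45 + (427.41) = -148.10 mGal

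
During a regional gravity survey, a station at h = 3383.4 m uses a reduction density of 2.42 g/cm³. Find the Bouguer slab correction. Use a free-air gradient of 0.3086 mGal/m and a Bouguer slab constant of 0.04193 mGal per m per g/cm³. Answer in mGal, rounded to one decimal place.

Bouguer slab correction = 0.04193 × 2.42 × 3383.4 = 343.3 mGal

343.3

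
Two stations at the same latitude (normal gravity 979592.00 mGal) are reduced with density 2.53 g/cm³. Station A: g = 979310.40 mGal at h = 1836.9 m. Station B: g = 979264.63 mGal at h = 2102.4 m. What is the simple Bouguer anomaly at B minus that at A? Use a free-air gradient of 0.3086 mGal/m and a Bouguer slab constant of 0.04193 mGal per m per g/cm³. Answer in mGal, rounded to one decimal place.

Δg_SB(A) = 979310.40 − 979592.00 + 0.3086×1836.9 − 0.04193×2.53×1836.9 = 90.40 mGal
Δg_SB(B) = 979264.63 − 979592.00 + 0.3086×2102.4 − 0.04193×2.53×2102.4 = 98.40 mGal
Difference = 98.40 − (90.40) = 8.00 mGal

8.0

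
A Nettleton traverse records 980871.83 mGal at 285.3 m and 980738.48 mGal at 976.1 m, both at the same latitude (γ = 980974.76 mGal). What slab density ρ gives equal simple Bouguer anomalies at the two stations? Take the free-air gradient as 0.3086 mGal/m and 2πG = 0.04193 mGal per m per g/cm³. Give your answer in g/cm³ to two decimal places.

2.76

Δg_obs = 980738.48 − 980871.83 = -133.35 mGal over Δh = 976.1 − 285.3 = 690.8 m
Equal Bouguer anomalies ⇒ Δg_obs + (0.3086 − 0.04193ρ)·Δh = 0
0.3086 − 0.04193ρ = −Δg_obs/Δh = 0.19304
ρ = (0.3086 − 0.19304) / 0.04193 = 2.76 g/cm³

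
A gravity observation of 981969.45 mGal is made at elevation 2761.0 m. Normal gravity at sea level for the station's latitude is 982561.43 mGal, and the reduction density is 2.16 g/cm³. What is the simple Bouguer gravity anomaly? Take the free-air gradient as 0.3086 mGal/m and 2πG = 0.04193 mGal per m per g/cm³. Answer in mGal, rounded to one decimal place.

10.0

Free-air correction = 0.3086 × 2761.0 = 852.04 mGal
Free-air anomaly = 981969.45 − 982561.43 + (852.04) = 260.06 mGal
Bouguer slab correction = 0.04193 × 2.16 × 2761.0 = 250.06 mGal
Simple Bouguer anomaly = 260.06 − (250.06) = 10.00 mGal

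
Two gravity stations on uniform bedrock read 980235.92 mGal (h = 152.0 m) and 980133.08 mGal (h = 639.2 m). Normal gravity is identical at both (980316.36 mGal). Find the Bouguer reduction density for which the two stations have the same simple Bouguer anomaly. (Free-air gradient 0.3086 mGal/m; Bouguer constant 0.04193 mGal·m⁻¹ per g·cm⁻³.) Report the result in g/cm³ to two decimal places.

2.33

Δg_obs = 980133.08 − 980235.92 = -102.84 mGal over Δh = 639.2 − 152.0 = 487.2 m
Equal Bouguer anomalies ⇒ Δg_obs + (0.3086 − 0.04193ρ)·Δh = 0
0.3086 − 0.04193ρ = −Δg_obs/Δh = 0.21108
ρ = (0.3086 − 0.21108) / 0.04193 = 2.33 g/cm³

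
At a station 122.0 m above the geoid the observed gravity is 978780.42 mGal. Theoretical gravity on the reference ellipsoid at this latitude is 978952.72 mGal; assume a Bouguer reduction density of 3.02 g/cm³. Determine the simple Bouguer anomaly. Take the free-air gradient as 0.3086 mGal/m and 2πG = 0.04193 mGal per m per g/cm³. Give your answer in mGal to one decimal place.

-150.1

Free-air correction = 0.3086 × 122.0 = 37.65 mGal
Free-air anomaly = 978780.42 − 978952.72 + (37.65) = -134.65 mGal
Bouguer slab correction = 0.04193 × 3.02 × 122.0 = 15.45 mGal
Simple Bouguer anomaly = -134.65 − (15.45) = -150.10 mGal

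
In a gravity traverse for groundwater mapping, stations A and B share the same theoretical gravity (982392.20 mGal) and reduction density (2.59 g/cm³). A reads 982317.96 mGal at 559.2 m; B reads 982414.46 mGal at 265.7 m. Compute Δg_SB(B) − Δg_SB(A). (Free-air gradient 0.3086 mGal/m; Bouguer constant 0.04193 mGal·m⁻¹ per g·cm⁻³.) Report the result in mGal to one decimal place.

Δg_SB(A) = 982317.96 − 982392.20 + 0.3086×559.2 − 0.04193×2.59×559.2 = 37.60 mGal
Δg_SB(B) = 982414.46 − 982392.20 + 0.3086×265.7 − 0.04193×2.59×265.7 = 75.40 mGal
Difference = 75.40 − (37.60) = 37.80 mGal

37.8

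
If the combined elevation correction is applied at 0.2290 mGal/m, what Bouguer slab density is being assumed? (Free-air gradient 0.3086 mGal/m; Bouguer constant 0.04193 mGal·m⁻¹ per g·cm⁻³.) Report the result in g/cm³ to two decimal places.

0.2290 = 0.3086 − 0.04193 × ρ
ρ = (0.3086 − 0.2290) / 0.04193 = 1.90 g/cm³

1.90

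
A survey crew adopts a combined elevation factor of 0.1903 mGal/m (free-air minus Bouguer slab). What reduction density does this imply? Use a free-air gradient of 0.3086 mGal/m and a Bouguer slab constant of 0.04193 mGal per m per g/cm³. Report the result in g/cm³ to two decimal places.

2.82

0.1903 = 0.3086 − 0.04193 × ρ
ρ = (0.3086 − 0.1903) / 0.04193 = 2.82 g/cm³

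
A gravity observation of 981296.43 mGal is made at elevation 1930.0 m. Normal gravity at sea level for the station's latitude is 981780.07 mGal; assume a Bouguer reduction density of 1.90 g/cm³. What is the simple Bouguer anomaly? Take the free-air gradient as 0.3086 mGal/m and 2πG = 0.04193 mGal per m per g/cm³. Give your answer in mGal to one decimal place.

Free-air correction = 0.3086 × 1930.0 = 595.60 mGal
Free-air anomaly = 981296.43 − 981780.07 + (595.60) = 111.96 mGal
Bouguer slab correction = 0.04193 × 1.90 × 1930.0 = 153.76 mGal
Simple Bouguer anomaly = 111.96 − (153.76) = -41.80 mGal

-41.8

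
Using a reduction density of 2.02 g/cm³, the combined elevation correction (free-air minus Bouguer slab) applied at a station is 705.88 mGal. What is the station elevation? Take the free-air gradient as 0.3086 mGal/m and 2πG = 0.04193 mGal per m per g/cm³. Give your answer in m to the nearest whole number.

3153

Combined gradient = 0.3086 − 0.04193 × 2.02 = 0.2239014 mGal/m
h = 705.88 / 0.2239014 = 3152.64 m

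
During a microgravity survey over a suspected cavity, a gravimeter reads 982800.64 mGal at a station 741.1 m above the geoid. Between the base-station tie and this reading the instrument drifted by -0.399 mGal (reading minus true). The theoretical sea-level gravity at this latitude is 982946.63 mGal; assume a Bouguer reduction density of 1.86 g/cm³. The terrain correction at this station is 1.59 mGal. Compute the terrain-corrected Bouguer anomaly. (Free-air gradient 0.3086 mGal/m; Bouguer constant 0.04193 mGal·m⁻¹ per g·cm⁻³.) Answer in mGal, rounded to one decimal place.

26.9

Drift-corrected reading = 982800.64 − (-0.399) = 982801.039 mGal
Free-air correction = 0.3086 × 741.1 = 228.70 mGal
Free-air anomaly = 982801.039 − 982946.63 + (228.70) = 83.109 mGal
Bouguer slab correction = 0.04193 × 1.86 × 741.1 = 57.80 mGal
Simple Bouguer anomaly = 83.109 − (57.80) = 25.309 mGal
Complete Bouguer anomaly = 25.309 + 1.59 = 26.899 mGal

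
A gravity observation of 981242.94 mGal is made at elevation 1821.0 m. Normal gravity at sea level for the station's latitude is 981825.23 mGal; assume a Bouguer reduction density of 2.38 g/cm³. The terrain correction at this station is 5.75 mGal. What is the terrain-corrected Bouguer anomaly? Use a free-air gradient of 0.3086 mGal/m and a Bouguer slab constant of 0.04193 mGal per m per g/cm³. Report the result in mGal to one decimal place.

-196.3

Free-air correction = 0.3086 × 1821.0 = 561.96 mGal
Free-air anomaly = 981242.94 − 981825.23 + (561.96) = -20.33 mGal
Bouguer slab correction = 0.04193 × 2.38 × 1821.0 = 181.72 mGal
Simple Bouguer anomaly = -20.33 − (181.72) = -202.05 mGal
Complete Bouguer anomaly = -202.05 + 5.75 = -196.30 mGal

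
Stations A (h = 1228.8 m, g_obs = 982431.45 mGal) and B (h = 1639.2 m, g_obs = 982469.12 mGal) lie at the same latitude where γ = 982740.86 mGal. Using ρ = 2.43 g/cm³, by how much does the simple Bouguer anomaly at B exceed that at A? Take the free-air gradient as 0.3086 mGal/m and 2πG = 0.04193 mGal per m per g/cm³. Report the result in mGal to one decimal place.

122.5

Δg_SB(A) = 982431.45 − 982740.86 + 0.3086×1228.8 − 0.04193×2.43×1228.8 = -55.40 mGal
Δg_SB(B) = 982469.12 − 982740.86 + 0.3086×1639.2 − 0.04193×2.43×1639.2 = 67.10 mGal
Difference = 67.10 − (-55.40) = 122.50 mGal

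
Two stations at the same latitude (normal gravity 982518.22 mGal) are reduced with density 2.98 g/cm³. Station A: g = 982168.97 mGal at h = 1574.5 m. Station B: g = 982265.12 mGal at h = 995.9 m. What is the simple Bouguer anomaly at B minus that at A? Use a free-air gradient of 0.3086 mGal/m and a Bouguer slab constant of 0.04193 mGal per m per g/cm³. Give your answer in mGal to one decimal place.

-10.1

Δg_SB(A) = 982168.97 − 982518.22 + 0.3086×1574.5 − 0.04193×2.98×1574.5 = -60.10 mGal
Δg_SB(B) = 982265.12 − 982518.22 + 0.3086×995.9 − 0.04193×2.98×995.9 = -70.20 mGal
Difference = -70.20 − (-60.10) = -10.10 mGal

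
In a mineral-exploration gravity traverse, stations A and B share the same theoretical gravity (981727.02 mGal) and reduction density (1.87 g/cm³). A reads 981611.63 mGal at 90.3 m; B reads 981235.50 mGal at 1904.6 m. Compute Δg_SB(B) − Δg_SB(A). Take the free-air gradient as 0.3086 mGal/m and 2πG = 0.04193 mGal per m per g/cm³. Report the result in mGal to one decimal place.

41.5

Δg_SB(A) = 981611.63 − 981727.02 + 0.3086×90.3 − 0.04193×1.87×90.3 = -94.60 mGal
Δg_SB(B) = 981235.50 − 981727.02 + 0.3086×1904.6 − 0.04193×1.87×1904.6 = -53.10 mGal
Difference = -53.10 − (-94.60) = 41.50 mGal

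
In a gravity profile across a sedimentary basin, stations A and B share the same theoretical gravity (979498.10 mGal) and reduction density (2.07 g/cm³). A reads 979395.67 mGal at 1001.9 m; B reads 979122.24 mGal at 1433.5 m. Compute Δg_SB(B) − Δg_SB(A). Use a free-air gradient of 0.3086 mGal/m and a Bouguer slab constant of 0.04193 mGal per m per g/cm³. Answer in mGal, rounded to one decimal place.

-177.7

Δg_SB(A) = 979395.67 − 979498.10 + 0.3086×1001.9 − 0.04193×2.07×1001.9 = 119.80 mGal
Δg_SB(B) = 979122.24 − 979498.10 + 0.3086×1433.5 − 0.04193×2.07×1433.5 = -57.90 mGal
Difference = -57.90 − (119.80) = -177.70 mGal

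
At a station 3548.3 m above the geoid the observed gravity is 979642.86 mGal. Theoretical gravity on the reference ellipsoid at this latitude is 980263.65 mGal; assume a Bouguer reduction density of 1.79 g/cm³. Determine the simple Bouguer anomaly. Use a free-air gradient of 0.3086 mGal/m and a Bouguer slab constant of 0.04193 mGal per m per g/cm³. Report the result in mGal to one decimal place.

Free-air correction = 0.3086 × 3548.3 = 1095.01 mGal
Free-air anomaly = 979642.86 − 980263.65 + (1095.01) = 474.22 mGal
Bouguer slab correction = 0.04193 × 1.79 × 3548.3 = 266.32 mGal
Simple Bouguer anomaly = 474.22 − (266.32) = 207.90 mGal

207.9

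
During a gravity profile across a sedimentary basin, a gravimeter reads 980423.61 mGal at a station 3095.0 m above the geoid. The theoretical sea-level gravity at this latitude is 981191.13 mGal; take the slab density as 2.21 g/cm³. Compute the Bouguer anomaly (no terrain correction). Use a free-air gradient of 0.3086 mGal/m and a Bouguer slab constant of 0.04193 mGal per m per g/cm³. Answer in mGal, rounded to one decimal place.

-99.2

Free-air correction = 0.3086 × 3095.0 = 955.12 mGal
Free-air anomaly = 980423.61 − 981191.13 + (955.12) = 187.60 mGal
Bouguer slab correction = 0.04193 × 2.21 × 3095.0 = 286.80 mGal
Simple Bouguer anomaly = 187.60 − (286.80) = -99.20 mGal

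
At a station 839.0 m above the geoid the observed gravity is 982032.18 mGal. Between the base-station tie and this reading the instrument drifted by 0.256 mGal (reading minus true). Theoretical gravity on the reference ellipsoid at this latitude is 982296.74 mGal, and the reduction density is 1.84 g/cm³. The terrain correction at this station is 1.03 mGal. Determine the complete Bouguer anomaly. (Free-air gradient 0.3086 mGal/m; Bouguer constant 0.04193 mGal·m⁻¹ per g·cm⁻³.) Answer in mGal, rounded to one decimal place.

Drift-corrected reading = 982032.18 − (0.256) = 982031.924 mGal
Free-air correction = 0.3086 × 839.0 = 258.92 mGal
Free-air anomaly = 982031.924 − 982296.74 + (258.92) = -5.896 mGal
Bouguer slab correction = 0.04193 × 1.84 × 839.0 = 64.73 mGal
Simple Bouguer anomaly = -5.896 − (64.73) = -70.626 mGal
Complete Bouguer anomaly = -70.626 + 1.03 = -69.596 mGal

-69.6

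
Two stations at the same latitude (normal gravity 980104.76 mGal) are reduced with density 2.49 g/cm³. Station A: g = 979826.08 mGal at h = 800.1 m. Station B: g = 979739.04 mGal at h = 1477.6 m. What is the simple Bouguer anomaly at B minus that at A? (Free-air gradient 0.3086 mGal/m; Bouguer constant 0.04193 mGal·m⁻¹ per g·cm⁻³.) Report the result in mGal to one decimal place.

51.3

Δg_SB(A) = 979826.08 − 980104.76 + 0.3086×800.1 − 0.04193×2.49×800.1 = -115.30 mGal
Δg_SB(B) = 979739.04 − 980104.76 + 0.3086×1477.6 − 0.04193×2.49×1477.6 = -64.00 mGal
Difference = -64.00 − (-115.30) = 51.30 mGal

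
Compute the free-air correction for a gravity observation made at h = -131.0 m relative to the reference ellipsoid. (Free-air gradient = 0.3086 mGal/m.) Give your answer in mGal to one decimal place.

-40.4

Free-air correction = 0.3086 × -131.0 = -40.4 mGal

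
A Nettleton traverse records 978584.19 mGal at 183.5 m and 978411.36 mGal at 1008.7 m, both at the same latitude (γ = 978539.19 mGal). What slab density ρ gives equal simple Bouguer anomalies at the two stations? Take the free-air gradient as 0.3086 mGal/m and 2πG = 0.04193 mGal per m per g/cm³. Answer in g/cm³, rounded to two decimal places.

2.36

Δg_obs = 978411.36 − 978584.19 = -172.83 mGal over Δh = 1008.7 − 183.5 = 825.2 m
Equal Bouguer anomalies ⇒ Δg_obs + (0.3086 − 0.04193ρ)·Δh = 0
0.3086 − 0.04193ρ = −Δg_obs/Δh = 0.20944
ρ = (0.3086 − 0.20944) / 0.04193 = 2.36 g/cm³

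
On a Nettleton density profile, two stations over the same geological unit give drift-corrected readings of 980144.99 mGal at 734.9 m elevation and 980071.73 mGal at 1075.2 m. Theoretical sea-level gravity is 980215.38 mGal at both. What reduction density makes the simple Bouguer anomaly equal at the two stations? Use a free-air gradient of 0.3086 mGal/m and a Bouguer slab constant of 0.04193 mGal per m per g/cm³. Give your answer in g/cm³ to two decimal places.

Δg_obs = 980071.73 − 980144.99 = -73.26 mGal over Δh = 1075.2 − 734.9 = 340.3 m
Equal Bouguer anomalies ⇒ Δg_obs + (0.3086 − 0.04193ρ)·Δh = 0
0.3086 − 0.04193ρ = −Δg_obs/Δh = 0.21528
ρ = (0.3086 − 0.21528) / 0.04193 = 2.23 g/cm³

2.23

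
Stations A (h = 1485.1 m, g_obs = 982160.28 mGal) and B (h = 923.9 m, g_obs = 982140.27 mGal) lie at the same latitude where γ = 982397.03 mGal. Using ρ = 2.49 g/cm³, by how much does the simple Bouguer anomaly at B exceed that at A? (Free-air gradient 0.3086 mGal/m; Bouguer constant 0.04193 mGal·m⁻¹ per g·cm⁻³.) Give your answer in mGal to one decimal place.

Δg_SB(A) = 982160.28 − 982397.03 + 0.3086×1485.1 − 0.04193×2.49×1485.1 = 66.50 mGal
Δg_SB(B) = 982140.27 − 982397.03 + 0.3086×923.9 − 0.04193×2.49×923.9 = -68.10 mGal
Difference = -68.10 − (66.50) = -134.60 mGal

-134.6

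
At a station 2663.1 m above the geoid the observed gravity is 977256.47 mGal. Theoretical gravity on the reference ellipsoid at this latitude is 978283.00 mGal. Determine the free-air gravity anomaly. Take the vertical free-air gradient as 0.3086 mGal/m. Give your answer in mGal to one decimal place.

Free-air correction = 0.3086 × 2663.1 = 821.83 mGal
Free-air anomaly = 977256.47 − 978283.00 + (821.83) = -204.70 mGal

-204.7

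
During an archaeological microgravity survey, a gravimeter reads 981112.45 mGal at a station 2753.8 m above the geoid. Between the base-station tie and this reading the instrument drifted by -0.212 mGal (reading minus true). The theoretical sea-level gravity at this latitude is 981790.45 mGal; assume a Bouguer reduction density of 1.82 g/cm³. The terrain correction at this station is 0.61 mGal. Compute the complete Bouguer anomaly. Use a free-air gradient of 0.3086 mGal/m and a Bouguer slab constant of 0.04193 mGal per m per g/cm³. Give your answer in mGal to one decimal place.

-37.5

Drift-corrected reading = 981112.45 − (-0.212) = 981112.662 mGal
Free-air correction = 0.3086 × 2753.8 = 849.82 mGal
Free-air anomaly = 981112.662 − 981790.45 + (849.82) = 172.032 mGal
Bouguer slab correction = 0.04193 × 1.82 × 2753.8 = 210.15 mGal
Simple Bouguer anomaly = 172.032 − (210.15) = -38.118 mGal
Complete Bouguer anomaly = -38.118 + 0.61 = -37.508 mGal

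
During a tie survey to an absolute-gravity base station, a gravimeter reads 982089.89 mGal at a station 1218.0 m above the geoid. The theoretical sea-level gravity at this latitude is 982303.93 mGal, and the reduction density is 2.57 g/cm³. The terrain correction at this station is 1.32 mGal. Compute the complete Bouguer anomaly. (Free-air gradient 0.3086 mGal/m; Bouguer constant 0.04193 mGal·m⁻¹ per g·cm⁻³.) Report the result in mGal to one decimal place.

31.9

Free-air correction = 0.3086 × 1218.0 = 375.87 mGal
Free-air anomaly = 982089.89 − 982303.93 + (375.87) = 161.83 mGal
Bouguer slab correction = 0.04193 × 2.57 × 1218.0 = 131.25 mGal
Simple Bouguer anomaly = 161.83 − (131.25) = 30.58 mGal
Complete Bouguer anomaly = 30.58 + 1.32 = 31.90 mGal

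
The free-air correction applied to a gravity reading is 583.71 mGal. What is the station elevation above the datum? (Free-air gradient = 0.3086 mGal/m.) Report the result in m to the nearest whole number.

1891

h = 583.71 / 0.3086 = 1891.48 m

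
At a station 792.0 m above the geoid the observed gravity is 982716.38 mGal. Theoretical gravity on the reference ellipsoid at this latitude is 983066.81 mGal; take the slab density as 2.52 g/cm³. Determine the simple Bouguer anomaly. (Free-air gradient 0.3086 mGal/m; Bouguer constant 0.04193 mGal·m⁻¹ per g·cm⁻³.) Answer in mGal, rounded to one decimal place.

-189.7

Free-air correction = 0.3086 × 792.0 = 244.41 mGal
Free-air anomaly = 982716.38 − 983066.81 + (244.41) = -106.02 mGal
Bouguer slab correction = 0.04193 × 2.52 × 792.0 = 83.69 mGal
Simple Bouguer anomaly = -106.02 − (83.69) = -189.71 mGal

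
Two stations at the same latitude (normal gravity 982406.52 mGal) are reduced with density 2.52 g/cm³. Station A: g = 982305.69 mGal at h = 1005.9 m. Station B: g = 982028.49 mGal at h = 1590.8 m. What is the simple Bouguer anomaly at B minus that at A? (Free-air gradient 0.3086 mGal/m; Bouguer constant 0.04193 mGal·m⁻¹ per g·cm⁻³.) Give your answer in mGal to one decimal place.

Δg_SB(A) = 982305.69 − 982406.52 + 0.3086×1005.9 − 0.04193×2.52×1005.9 = 103.30 mGal
Δg_SB(B) = 982028.49 − 982406.52 + 0.3086×1590.8 − 0.04193×2.52×1590.8 = -55.20 mGal
Difference = -55.20 − (103.30) = -158.50 mGal

-158.5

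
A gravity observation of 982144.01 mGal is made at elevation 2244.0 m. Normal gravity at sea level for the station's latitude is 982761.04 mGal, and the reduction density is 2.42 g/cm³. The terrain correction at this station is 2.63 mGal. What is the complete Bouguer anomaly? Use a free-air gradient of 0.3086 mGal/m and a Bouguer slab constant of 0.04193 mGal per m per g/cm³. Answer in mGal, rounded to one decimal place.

-149.6

Free-air correction = 0.3086 × 2244.0 = 692.50 mGal
Free-air anomaly = 982144.01 − 982761.04 + (692.50) = 75.47 mGal
Bouguer slab correction = 0.04193 × 2.42 × 2244.0 = 227.70 mGal
Simple Bouguer anomaly = 75.47 − (227.70) = -152.23 mGal
Complete Bouguer anomaly = -152.23 + 2.63 = -149.60 mGal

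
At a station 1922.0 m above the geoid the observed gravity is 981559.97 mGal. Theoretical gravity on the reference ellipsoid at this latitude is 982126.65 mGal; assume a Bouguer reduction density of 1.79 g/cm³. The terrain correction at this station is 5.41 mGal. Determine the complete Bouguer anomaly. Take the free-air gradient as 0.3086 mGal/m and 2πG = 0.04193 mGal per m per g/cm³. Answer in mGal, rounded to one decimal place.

-112.4

Free-air correction = 0.3086 × 1922.0 = 593.13 mGal
Free-air anomaly = 981559.97 − 982126.65 + (593.13) = 26.45 mGal
Bouguer slab correction = 0.04193 × 1.79 × 1922.0 = 144.26 mGal
Simple Bouguer anomaly = 26.45 − (144.26) = -117.81 mGal
Complete Bouguer anomaly = -117.81 + 5.41 = -112.40 mGal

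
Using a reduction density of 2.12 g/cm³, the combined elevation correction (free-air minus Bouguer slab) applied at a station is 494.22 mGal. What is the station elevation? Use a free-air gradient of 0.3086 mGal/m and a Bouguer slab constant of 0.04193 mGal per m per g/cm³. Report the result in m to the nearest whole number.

Combined gradient = 0.3086 − 0.04193 × 2.12 = 0.2197084 mGal/m
h = 494.22 / 0.2197084 = 2249.44 m

2249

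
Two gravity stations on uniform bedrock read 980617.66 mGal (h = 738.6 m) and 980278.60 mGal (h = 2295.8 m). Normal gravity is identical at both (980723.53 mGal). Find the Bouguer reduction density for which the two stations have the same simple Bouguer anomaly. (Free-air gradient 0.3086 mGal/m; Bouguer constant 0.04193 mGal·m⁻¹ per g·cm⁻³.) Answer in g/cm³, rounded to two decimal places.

2.17

Δg_obs = 980278.60 − 980617.66 = -339.06 mGal over Δh = 2295.8 − 738.6 = 1557.2 m
Equal Bouguer anomalies ⇒ Δg_obs + (0.3086 − 0.04193ρ)·Δh = 0
0.3086 − 0.04193ρ = −Δg_obs/Δh = 0.21774
ρ = (0.3086 − 0.21774) / 0.04193 = 2.17 g/cm³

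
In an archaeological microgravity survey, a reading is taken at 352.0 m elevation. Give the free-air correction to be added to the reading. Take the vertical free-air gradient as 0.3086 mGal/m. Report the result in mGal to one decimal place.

Free-air correction = 0.3086 × 352.0 = 108.6 mGal

108.6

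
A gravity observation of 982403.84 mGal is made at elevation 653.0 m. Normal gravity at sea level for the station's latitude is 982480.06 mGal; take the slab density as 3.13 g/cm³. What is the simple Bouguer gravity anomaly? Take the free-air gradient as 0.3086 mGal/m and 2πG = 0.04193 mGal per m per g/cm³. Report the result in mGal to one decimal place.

Free-air correction = 0.3086 × 653.0 = 201.52 mGal
Free-air anomaly = 982403.84 − 982480.06 + (201.52) = 125.30 mGal
Bouguer slab correction = 0.04193 × 3.13 × 653.0 = 85.70 mGal
Simple Bouguer anomaly = 125.30 − (85.70) = 39.60 mGal

39.6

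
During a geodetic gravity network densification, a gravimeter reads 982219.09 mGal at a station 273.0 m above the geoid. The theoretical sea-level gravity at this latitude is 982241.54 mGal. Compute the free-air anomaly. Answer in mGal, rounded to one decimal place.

61.8

Free-air correction = 0.3086 × 273.0 = 84.25 mGal
Free-air anomaly = 982219.09 − 982241.54 + (84.25) = 61.80 mGal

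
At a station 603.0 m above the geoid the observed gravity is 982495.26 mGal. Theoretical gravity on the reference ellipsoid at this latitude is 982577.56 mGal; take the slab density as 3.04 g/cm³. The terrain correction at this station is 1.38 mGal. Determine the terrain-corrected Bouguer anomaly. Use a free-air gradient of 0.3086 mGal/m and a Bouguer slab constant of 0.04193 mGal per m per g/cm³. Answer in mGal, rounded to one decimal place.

Free-air correction = 0.3086 × 603.0 = 186.09 mGal
Free-air anomaly = 982495.26 − 982577.56 + (186.09) = 103.79 mGal
Bouguer slab correction = 0.04193 × 3.04 × 603.0 = 76.86 mGal
Simple Bouguer anomaly = 103.79 − (76.86) = 26.93 mGal
Complete Bouguer anomaly = 26.93 + 1.38 = 28.31 mGal

28.3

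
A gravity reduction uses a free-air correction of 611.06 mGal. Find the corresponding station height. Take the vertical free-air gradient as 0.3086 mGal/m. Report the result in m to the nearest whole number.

h = 611.06 / 0.3086 = 1980.10 m

1980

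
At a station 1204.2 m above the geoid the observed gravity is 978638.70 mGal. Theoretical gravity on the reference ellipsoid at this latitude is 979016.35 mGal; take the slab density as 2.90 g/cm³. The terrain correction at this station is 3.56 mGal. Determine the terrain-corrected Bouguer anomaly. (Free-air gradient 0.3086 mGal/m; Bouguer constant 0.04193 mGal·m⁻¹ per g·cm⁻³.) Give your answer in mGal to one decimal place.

-148.9

Free-air correction = 0.3086 × 1204.2 = 371.62 mGal
Free-air anomaly = 978638.70 − 979016.35 + (371.62) = -6.03 mGal
Bouguer slab correction = 0.04193 × 2.90 × 1204.2 = 146.43 mGal
Simple Bouguer anomaly = -6.03 − (146.43) = -152.46 mGal
Complete Bouguer anomaly = -152.46 + 3.56 = -148.90 mGal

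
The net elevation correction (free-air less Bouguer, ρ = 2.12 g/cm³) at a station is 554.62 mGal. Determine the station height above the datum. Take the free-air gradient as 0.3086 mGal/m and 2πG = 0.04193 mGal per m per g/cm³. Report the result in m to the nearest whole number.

2524

Combined gradient = 0.3086 − 0.04193 × 2.12 = 0.2197084 mGal/m
h = 554.62 / 0.2197084 = 2524.35 m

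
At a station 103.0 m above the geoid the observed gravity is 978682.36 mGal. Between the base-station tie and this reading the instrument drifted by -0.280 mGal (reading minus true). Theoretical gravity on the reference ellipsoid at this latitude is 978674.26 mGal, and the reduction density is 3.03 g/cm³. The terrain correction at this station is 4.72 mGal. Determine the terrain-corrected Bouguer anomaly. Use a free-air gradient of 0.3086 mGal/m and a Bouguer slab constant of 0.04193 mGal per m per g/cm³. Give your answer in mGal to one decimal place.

31.8

Drift-corrected reading = 978682.36 − (-0.280) = 978682.640 mGal
Free-air correction = 0.3086 × 103.0 = 31.79 mGal
Free-air anomaly = 978682.640 − 978674.26 + (31.79) = 40.170 mGal
Bouguer slab correction = 0.04193 × 3.03 × 103.0 = 13.09 mGal
Simple Bouguer anomaly = 40.170 − (13.09) = 27.080 mGal
Complete Bouguer anomaly = 27.080 + 4.72 = 31.800 mGal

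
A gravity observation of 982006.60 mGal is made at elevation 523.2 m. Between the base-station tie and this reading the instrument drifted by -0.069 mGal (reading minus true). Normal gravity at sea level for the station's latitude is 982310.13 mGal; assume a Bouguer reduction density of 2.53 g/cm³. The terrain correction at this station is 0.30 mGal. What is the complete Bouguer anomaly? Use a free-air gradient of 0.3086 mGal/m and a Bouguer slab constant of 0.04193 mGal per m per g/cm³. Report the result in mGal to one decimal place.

-197.2

Drift-corrected reading = 982006.60 − (-0.069) = 982006.669 mGal
Free-air correction = 0.3086 × 523.2 = 161.46 mGal
Free-air anomaly = 982006.669 − 982310.13 + (161.46) = -142.001 mGal
Bouguer slab correction = 0.04193 × 2.53 × 523.2 = 55.50 mGal
Simple Bouguer anomaly = -142.001 − (55.50) = -197.501 mGal
Complete Bouguer anomaly = -197.501 + 0.30 = -197.201 mGal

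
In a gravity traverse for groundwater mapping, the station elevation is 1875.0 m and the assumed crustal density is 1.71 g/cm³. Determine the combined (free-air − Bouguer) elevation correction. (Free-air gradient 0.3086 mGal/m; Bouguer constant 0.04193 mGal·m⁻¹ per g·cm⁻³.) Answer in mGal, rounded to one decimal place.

444.2

Combined gradient = 0.3086 − 0.04193 × 1.71 = 0.2368997 mGal/m
Combined elevation correction = 0.2368997 × 1875.0 = 444.2 mGal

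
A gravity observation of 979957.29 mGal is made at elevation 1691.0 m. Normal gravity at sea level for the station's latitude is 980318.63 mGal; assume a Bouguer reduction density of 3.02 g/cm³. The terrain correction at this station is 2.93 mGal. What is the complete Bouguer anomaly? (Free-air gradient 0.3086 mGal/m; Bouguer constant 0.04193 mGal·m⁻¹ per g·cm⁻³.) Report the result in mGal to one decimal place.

-50.7

Free-air correction = 0.3086 × 1691.0 = 521.84 mGal
Free-air anomaly = 979957.29 − 980318.63 + (521.84) = 160.50 mGal
Bouguer slab correction = 0.04193 × 3.02 × 1691.0 = 214.13 mGal
Simple Bouguer anomaly = 160.50 − (214.13) = -53.63 mGal
Complete Bouguer anomaly = -53.63 + 2.93 = -50.70 mGal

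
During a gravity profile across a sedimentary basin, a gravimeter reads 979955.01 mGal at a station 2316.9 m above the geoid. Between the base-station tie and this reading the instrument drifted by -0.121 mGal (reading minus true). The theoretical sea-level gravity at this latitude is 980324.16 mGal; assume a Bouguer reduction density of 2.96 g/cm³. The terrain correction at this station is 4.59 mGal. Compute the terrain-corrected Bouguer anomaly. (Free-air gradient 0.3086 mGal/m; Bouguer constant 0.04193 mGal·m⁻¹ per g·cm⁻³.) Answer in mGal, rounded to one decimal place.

Drift-corrected reading = 979955.01 − (-0.121) = 979955.131 mGal
Free-air correction = 0.3086 × 2316.9 = 715.00 mGal
Free-air anomaly = 979955.131 − 980324.16 + (715.00) = 345.971 mGal
Bouguer slab correction = 0.04193 × 2.96 × 2316.9 = 287.56 mGal
Simple Bouguer anomaly = 345.971 − (287.56) = 58.411 mGal
Complete Bouguer anomaly = 58.411 + 4.59 = 63.001 mGal

63.0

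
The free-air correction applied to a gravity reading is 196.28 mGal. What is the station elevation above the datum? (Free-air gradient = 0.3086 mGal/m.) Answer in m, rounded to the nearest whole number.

636

h = 196.28 / 0.3086 = 636.03 m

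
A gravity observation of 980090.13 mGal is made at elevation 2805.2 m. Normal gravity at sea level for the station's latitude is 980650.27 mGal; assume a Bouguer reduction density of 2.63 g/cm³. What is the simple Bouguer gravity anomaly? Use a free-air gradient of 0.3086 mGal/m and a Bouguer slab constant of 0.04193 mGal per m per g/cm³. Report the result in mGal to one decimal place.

Free-air correction = 0.3086 × 2805.2 = 865.68 mGal
Free-air anomaly = 980090.13 − 980650.27 + (865.68) = 305.54 mGal
Bouguer slab correction = 0.04193 × 2.63 × 2805.2 = 309.35 mGal
Simple Bouguer anomaly = 305.54 − (309.35) = -3.81 mGal

-3.8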